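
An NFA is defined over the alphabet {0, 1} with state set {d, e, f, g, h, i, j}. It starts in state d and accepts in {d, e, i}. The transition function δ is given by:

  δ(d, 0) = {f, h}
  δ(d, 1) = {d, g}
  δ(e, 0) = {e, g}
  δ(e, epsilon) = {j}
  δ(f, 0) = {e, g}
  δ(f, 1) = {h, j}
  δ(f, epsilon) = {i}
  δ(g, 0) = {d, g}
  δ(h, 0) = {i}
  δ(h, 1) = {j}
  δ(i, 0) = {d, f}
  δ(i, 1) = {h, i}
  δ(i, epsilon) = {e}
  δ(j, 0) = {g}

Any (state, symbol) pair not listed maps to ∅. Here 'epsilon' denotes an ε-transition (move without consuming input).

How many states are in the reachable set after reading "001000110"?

Start in {d}.
Read '0': d→{f, h}; union {f, h}; ε-closure = {e, f, h, i, j}.
Read '0': e→{e, g}, f→{e, g}, h→{i}, i→{d, f}, j→{g}; union {d, e, f, g, i}; ε-closure = {d, e, f, g, i, j}.
Read '1': d→{d, g}, e→∅, f→{h, j}, g→∅, i→{h, i}, j→∅; union {d, g, h, i, j}; ε-closure = {d, e, g, h, i, j}.
Read '0': d→{f, h}, e→{e, g}, g→{d, g}, h→{i}, i→{d, f}, j→{g}; union {d, e, f, g, h, i}; ε-closure = {d, e, f, g, h, i, j}.
Read '0': d→{f, h}, e→{e, g}, f→{e, g}, g→{d, g}, h→{i}, i→{d, f}, j→{g}; union {d, e, f, g, h, i}; ε-closure = {d, e, f, g, h, i, j}.
Read '0': d→{f, h}, e→{e, g}, f→{e, g}, g→{d, g}, h→{i}, i→{d, f}, j→{g}; union {d, e, f, g, h, i}; ε-closure = {d, e, f, g, h, i, j}.
Read '1': d→{d, g}, e→∅, f→{h, j}, g→∅, h→{j}, i→{h, i}, j→∅; union {d, g, h, i, j}; ε-closure = {d, e, g, h, i, j}.
Read '1': d→{d, g}, e→∅, g→∅, h→{j}, i→{h, i}, j→∅; union {d, g, h, i, j}; ε-closure = {d, e, g, h, i, j}.
Read '0': d→{f, h}, e→{e, g}, g→{d, g}, h→{i}, i→{d, f}, j→{g}; union {d, e, f, g, h, i}; ε-closure = {d, e, f, g, h, i, j}.
That set has 7 states.

7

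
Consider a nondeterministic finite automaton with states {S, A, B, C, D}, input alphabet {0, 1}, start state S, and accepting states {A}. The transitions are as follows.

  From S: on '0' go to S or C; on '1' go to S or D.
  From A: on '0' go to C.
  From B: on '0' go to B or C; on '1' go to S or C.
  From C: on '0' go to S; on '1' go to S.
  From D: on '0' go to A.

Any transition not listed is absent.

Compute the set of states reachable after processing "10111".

Start in {S}.
Read '1': S→{S, D}; now {S, D}.
Read '0': S→{S, C}, D→{A}; now {S, A, C}.
Read '1': S→{S, D}, A→∅, C→{S}; now {S, D}.
Read '1': S→{S, D}, D→∅; now {S, D}.
Read '1': S→{S, D}, D→∅; now {S, D}.

{S, D}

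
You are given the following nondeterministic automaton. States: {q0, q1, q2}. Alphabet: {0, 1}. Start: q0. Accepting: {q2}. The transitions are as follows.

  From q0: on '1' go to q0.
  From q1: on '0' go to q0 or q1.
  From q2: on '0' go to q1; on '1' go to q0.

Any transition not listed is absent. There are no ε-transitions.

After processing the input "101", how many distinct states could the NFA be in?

Start in {q0}.
Read '1': q0→{q0}; now {q0}.
Read '0': q0→∅; now ∅.
The set is empty and remains empty for the remaining 1 symbol.
That set has 0 states.

0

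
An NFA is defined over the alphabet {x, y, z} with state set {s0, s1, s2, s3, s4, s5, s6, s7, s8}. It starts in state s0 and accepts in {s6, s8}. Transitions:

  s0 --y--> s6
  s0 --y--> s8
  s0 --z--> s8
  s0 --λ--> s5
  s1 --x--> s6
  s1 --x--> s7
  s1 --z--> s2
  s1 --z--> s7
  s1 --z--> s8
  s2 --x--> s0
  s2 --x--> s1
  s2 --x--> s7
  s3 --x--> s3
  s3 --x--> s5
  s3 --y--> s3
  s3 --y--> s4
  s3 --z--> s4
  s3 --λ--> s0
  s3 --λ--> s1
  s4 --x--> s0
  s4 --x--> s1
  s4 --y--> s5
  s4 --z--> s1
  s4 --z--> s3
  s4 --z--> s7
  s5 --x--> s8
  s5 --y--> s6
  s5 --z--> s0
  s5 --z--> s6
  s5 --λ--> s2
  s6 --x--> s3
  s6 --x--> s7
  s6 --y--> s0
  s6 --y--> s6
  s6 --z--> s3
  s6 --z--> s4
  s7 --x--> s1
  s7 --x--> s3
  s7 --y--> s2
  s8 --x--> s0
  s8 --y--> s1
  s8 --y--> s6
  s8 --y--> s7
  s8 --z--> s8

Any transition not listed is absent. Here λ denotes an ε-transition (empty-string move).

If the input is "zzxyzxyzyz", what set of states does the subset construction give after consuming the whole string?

{s0, s1, s2, s3, s4, s5, s6, s7, s8}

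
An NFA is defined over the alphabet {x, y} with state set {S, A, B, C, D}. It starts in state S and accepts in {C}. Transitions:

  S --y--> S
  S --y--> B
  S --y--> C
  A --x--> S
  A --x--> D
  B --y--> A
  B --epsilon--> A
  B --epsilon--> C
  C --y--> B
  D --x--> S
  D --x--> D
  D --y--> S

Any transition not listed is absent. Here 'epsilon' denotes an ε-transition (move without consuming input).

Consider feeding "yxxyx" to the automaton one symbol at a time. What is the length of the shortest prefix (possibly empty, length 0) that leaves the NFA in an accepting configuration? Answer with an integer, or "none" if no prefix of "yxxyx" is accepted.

1

Start in {S}.
Read 'y': {S} → {S, A, B, C}.
None of the earlier sets intersect F, but {S, A, B, C} does.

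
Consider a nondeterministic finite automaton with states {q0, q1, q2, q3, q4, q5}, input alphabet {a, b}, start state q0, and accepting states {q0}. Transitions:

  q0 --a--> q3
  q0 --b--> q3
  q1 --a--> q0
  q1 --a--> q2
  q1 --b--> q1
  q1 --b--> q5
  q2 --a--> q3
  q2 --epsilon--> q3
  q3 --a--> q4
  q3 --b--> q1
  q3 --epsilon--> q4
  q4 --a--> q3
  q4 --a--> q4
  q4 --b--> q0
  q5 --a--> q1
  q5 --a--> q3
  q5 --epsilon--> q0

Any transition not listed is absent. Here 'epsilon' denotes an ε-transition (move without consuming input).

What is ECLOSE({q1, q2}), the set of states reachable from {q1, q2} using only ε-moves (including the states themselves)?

{q1, q2, q3, q4}

Begin with {q1, q2}.
ε-move q2 → q3; add q3.
ε-move q3 → q4; add q4.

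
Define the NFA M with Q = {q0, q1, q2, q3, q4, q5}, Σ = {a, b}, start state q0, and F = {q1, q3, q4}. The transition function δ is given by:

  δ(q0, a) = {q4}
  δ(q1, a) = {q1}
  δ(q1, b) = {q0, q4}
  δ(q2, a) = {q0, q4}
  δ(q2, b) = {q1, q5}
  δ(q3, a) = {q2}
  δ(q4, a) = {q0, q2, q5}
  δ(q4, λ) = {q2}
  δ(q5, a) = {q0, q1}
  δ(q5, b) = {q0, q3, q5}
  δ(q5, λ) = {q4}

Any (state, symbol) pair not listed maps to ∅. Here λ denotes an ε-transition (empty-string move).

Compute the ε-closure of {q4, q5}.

Begin with {q4, q5}.
ε-move q4 → q2; add q2.

{q2, q4, q5}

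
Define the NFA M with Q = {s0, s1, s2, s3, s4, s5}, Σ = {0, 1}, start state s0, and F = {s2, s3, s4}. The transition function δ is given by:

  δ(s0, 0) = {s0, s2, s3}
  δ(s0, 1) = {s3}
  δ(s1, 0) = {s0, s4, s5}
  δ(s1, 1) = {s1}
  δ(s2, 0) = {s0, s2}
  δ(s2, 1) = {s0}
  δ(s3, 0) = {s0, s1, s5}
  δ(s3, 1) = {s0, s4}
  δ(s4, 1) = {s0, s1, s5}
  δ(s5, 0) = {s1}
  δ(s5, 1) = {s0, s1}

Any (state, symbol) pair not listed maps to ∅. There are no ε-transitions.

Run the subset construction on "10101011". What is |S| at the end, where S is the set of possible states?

5

Start in {s0}.
Read '1': {s0} → {s3}.
Read '0': {s3} → {s0, s1, s5}.
Read '1': {s0, s1, s5} → {s0, s1, s3}.
Read '0': {s0, s1, s3} → {s0, s1, s2, s3, s4, s5}.
Read '1': {s0, s1, s2, s3, s4, s5} → {s0, s1, s3, s4, s5}.
Read '0': {s0, s1, s3, s4, s5} → {s0, s1, s2, s3, s4, s5}.
Read '1': {s0, s1, s2, s3, s4, s5} → {s0, s1, s3, s4, s5}.
Read '1': {s0, s1, s3, s4, s5} → {s0, s1, s3, s4, s5}.
That set has 5 states.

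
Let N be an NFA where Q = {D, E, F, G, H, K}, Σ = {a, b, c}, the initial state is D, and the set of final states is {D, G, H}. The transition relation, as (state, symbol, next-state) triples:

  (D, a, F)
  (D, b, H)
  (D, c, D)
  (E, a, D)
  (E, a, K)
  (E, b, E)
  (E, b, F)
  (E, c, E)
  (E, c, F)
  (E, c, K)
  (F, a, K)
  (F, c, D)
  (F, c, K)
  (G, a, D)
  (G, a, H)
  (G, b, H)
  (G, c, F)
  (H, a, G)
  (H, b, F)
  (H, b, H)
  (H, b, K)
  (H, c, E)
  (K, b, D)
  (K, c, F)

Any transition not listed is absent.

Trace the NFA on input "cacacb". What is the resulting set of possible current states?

Start in {D}.
Read 'c': {D} → {D}.
Read 'a': {D} → {F}.
Read 'c': {F} → {D, K}.
Read 'a': {D, K} → {F}.
Read 'c': {F} → {D, K}.
Read 'b': {D, K} → {D, H}.

{D, H}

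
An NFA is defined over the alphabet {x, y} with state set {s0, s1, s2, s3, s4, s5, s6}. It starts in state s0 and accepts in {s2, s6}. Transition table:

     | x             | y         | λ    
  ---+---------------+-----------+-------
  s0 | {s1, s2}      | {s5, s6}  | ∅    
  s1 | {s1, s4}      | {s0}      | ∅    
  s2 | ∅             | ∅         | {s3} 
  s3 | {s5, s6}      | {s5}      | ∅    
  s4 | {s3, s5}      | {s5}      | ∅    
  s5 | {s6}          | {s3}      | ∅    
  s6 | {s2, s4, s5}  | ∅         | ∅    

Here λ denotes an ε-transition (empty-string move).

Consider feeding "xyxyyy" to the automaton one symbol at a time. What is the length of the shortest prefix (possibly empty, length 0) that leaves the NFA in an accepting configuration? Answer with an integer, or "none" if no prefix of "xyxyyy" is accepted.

1

Start in {s0}.
Read 'x': s0→{s1, s2}; union {s1, s2}; ε-closure = {s1, s2, s3}.
None of the earlier sets intersect F, but {s1, s2, s3} does.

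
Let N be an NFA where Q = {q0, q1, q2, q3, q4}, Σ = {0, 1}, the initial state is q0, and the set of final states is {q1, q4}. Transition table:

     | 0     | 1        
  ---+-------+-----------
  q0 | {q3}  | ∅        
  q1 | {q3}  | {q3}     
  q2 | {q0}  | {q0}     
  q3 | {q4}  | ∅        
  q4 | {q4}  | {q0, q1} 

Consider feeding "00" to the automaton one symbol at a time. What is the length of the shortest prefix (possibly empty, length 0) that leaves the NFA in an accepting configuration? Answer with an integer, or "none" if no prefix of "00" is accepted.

Start in {q0}.
Read '0': {q0} → {q3}.
Read '0': {q3} → {q4}.
None of the earlier sets intersect F, but {q4} does.

2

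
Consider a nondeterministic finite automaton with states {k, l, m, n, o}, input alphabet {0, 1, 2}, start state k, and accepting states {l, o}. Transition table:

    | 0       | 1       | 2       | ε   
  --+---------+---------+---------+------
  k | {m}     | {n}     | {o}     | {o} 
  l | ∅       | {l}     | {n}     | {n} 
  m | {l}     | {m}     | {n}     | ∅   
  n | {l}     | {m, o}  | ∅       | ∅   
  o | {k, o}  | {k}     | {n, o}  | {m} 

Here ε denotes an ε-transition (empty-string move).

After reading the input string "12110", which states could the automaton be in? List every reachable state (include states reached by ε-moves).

{k, l, m, n, o}

Start: ε-closure({k}) = {k, m, o}.
Read '1': {k, m, o} → {k, m, n, o}.
Read '2': {k, m, n, o} → {m, n, o}.
Read '1': {m, n, o} → {k, m, o}.
Read '1': {k, m, o} → {k, m, n, o}.
Read '0': {k, m, n, o} → {k, l, m, n, o}.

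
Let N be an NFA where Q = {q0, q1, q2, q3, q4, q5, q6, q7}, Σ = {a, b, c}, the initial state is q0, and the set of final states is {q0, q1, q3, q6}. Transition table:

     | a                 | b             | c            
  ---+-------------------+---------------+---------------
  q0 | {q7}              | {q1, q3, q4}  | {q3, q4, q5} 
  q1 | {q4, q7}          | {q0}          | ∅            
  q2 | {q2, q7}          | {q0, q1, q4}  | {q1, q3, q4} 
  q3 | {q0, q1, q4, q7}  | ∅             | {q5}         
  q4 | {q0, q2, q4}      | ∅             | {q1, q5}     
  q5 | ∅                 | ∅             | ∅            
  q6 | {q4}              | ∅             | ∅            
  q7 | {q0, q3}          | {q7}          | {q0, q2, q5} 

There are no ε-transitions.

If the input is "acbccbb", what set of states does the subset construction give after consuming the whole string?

{q1, q3, q4}

Start in {q0}.
Read 'a': {q0} → {q7}.
Read 'c': {q7} → {q0, q2, q5}.
Read 'b': {q0, q2, q5} → {q0, q1, q3, q4}.
Read 'c': {q0, q1, q3, q4} → {q1, q3, q4, q5}.
Read 'c': {q1, q3, q4, q5} → {q1, q5}.
Read 'b': {q1, q5} → {q0}.
Read 'b': {q0} → {q1, q3, q4}.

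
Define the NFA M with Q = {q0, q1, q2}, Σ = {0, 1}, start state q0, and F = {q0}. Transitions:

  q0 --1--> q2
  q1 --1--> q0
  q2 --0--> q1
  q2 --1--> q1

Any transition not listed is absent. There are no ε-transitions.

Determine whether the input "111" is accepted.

Yes

Start in {q0}.
Read '1': {q0} → {q2}.
Read '1': {q2} → {q1}.
Read '1': {q1} → {q0}.
The final set {q0} contains the accepting state q0.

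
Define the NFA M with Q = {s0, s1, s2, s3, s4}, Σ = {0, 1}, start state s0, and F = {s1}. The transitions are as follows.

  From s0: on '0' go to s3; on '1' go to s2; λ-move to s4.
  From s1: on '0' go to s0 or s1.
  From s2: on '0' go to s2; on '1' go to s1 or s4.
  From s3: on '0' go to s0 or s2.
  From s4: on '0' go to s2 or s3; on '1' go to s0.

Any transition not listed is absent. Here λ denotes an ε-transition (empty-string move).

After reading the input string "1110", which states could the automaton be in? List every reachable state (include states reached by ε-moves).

Start: ε-closure({s0}) = {s0, s4}.
Read '1': {s0, s4} → {s0, s2, s4}.
Read '1': {s0, s2, s4} → {s0, s1, s2, s4}.
Read '1': {s0, s1, s2, s4} → {s0, s1, s2, s4}.
Read '0': {s0, s1, s2, s4} → {s0, s1, s2, s3, s4}.

{s0, s1, s2, s3, s4}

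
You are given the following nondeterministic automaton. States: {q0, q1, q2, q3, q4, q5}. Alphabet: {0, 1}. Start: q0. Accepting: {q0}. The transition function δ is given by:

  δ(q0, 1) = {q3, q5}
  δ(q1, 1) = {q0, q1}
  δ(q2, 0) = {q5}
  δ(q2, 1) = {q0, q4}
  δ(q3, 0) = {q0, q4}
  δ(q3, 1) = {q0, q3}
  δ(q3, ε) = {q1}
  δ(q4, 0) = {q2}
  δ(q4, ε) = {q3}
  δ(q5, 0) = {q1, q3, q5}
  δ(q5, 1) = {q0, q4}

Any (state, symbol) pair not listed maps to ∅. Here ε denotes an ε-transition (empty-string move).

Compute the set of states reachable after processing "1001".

{q0, q1, q3, q4, q5}

Start in {q0}.
Read '1': {q0} → {q1, q3, q5}.
Read '0': {q1, q3, q5} → {q0, q1, q3, q4, q5}.
Read '0': {q0, q1, q3, q4, q5} → {q0, q1, q2, q3, q4, q5}.
Read '1': {q0, q1, q2, q3, q4, q5} → {q0, q1, q3, q4, q5}.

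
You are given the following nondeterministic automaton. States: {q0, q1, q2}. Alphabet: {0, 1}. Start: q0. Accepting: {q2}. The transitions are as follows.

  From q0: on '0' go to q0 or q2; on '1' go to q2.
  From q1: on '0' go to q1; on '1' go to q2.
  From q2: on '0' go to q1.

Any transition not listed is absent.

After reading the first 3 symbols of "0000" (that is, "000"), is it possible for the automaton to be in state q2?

Yes

Start in {q0}.
Read '0': {q0} → {q0, q2}.
Read '0': {q0, q2} → {q0, q1, q2}.
Read '0': {q0, q1, q2} → {q0, q1, q2}.
State q2 is in {q0, q1, q2}.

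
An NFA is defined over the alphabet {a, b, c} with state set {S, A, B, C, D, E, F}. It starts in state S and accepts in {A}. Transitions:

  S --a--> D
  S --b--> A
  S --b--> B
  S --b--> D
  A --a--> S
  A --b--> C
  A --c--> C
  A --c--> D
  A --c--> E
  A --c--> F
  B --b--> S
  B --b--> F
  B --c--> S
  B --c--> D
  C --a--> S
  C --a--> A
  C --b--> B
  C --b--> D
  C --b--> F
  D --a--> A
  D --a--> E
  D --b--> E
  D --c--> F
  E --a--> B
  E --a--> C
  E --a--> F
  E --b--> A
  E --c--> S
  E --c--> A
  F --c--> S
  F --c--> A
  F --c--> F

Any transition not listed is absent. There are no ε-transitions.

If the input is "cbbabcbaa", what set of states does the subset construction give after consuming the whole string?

∅

Start in {S}.
Read 'c': {S} → ∅.
The set is empty and remains empty for the remaining 8 symbols.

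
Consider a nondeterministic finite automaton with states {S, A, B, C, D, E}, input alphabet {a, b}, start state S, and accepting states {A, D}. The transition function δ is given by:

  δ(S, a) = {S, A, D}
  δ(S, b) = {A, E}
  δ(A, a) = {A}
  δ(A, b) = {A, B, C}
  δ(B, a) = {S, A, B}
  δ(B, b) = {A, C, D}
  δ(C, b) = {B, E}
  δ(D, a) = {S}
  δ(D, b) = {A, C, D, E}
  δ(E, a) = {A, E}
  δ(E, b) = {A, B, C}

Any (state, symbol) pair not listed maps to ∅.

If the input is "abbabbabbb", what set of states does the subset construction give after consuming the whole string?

Start in {S}.
Read 'a': {S} → {S, A, D}.
Read 'b': {S, A, D} → {A, B, C, D, E}.
Read 'b': {A, B, C, D, E} → {A, B, C, D, E}.
Read 'a': {A, B, C, D, E} → {S, A, B, E}.
Read 'b': {S, A, B, E} → {A, B, C, D, E}.
Read 'b': {A, B, C, D, E} → {A, B, C, D, E}.
Read 'a': {A, B, C, D, E} → {S, A, B, E}.
Read 'b': {S, A, B, E} → {A, B, C, D, E}.
Read 'b': {A, B, C, D, E} → {A, B, C, D, E}.
Read 'b': {A, B, C, D, E} → {A, B, C, D, E}.

{A, B, C, D, E}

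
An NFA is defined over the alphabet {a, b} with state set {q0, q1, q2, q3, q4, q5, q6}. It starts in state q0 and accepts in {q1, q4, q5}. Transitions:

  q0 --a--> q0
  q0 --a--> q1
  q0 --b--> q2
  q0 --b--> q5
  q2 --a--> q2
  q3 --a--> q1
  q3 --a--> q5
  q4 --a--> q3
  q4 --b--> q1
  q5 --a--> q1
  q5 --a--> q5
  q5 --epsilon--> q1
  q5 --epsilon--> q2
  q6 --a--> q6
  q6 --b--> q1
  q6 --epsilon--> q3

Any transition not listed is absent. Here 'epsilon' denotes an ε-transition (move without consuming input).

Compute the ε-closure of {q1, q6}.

{q1, q3, q6}

Begin with {q1, q6}.
ε-move q6 → q3; add q3.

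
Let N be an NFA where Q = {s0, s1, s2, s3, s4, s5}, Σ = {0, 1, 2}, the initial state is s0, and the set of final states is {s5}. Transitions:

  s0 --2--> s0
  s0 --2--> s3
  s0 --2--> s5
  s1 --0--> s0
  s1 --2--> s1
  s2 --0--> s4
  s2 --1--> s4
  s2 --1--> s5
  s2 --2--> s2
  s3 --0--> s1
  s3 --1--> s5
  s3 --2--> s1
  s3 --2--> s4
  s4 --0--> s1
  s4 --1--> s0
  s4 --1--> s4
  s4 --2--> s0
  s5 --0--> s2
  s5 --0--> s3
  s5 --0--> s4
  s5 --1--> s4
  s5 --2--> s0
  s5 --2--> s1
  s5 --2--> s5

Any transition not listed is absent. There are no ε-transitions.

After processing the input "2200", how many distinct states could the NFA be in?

Start in {s0}.
Read '2': s0→{s0, s3, s5}; now {s0, s3, s5}.
Read '2': s0→{s0, s3, s5}, s3→{s1, s4}, s5→{s0, s1, s5}; now {s0, s1, s3, s4, s5}.
Read '0': s0→∅, s1→{s0}, s3→{s1}, s4→{s1}, s5→{s2, s3, s4}; now {s0, s1, s2, s3, s4}.
Read '0': s0→∅, s1→{s0}, s2→{s4}, s3→{s1}, s4→{s1}; now {s0, s1, s4}.
That set has 3 states.

3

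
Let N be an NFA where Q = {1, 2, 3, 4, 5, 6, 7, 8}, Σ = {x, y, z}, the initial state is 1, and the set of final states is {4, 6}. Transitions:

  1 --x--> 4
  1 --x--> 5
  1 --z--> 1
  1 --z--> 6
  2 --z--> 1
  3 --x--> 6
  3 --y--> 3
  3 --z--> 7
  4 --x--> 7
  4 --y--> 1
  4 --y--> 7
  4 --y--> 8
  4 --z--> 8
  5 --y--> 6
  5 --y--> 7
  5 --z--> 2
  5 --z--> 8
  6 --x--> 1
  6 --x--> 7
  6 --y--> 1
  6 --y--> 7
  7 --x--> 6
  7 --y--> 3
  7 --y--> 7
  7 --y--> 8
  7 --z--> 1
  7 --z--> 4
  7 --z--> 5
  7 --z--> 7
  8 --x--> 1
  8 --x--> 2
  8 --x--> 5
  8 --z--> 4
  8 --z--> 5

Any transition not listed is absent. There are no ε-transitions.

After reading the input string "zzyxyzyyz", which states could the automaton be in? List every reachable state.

{1, 4, 5, 6, 7}

Start in {1}.
Read 'z': {1} → {1, 6}.
Read 'z': {1, 6} → {1, 6}.
Read 'y': {1, 6} → {1, 7}.
Read 'x': {1, 7} → {4, 5, 6}.
Read 'y': {4, 5, 6} → {1, 6, 7, 8}.
Read 'z': {1, 6, 7, 8} → {1, 4, 5, 6, 7}.
Read 'y': {1, 4, 5, 6, 7} → {1, 3, 6, 7, 8}.
Read 'y': {1, 3, 6, 7, 8} → {1, 3, 7, 8}.
Read 'z': {1, 3, 7, 8} → {1, 4, 5, 6, 7}.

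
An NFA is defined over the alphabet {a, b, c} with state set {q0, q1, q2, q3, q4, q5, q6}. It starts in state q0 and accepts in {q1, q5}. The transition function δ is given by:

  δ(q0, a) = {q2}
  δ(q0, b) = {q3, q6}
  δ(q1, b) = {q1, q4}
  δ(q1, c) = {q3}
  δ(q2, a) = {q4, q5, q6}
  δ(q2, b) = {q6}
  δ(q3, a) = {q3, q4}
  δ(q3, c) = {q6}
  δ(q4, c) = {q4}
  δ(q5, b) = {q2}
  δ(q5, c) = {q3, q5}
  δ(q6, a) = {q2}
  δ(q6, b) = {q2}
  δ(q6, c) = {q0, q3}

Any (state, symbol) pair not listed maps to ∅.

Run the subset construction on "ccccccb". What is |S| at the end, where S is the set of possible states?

Start in {q0}.
Read 'c': q0→∅; now ∅.
The set is empty and remains empty for the remaining 6 symbols.
That set has 0 states.

0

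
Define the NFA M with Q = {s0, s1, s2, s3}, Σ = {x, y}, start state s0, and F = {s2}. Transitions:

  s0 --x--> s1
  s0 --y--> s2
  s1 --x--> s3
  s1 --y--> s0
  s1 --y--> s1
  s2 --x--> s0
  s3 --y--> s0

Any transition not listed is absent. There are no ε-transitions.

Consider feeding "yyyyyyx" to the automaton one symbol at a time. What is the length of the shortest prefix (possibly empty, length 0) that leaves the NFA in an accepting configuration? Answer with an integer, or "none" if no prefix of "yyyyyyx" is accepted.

1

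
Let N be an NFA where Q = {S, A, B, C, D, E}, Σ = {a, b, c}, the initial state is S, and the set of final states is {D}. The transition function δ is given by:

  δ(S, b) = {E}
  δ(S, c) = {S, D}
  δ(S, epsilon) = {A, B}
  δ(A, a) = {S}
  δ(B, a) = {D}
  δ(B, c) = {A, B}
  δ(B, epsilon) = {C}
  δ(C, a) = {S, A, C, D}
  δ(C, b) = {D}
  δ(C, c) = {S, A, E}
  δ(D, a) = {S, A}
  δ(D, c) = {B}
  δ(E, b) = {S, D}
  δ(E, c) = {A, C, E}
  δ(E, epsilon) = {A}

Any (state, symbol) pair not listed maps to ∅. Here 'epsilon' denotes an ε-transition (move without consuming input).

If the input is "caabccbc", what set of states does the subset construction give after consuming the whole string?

{S, A, B, C, D, E}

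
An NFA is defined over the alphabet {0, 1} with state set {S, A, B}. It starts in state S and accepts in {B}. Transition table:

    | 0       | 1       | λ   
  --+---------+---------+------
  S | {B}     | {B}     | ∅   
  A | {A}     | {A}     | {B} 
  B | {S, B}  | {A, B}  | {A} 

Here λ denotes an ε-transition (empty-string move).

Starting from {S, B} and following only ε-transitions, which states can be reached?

{S, A, B}

Begin with {S, B}.
ε-move B → A; add A.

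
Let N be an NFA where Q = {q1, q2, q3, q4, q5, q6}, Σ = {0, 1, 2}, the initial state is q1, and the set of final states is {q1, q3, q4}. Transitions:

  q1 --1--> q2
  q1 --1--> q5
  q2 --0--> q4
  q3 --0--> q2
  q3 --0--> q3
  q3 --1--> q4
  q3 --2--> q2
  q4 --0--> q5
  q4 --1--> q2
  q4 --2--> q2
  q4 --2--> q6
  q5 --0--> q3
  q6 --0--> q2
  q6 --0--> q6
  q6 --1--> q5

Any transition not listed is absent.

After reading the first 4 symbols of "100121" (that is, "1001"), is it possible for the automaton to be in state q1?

Start in {q1}.
Read '1': q1→{q2, q5}; now {q2, q5}.
Read '0': q2→{q4}, q5→{q3}; now {q3, q4}.
Read '0': q3→{q2, q3}, q4→{q5}; now {q2, q3, q5}.
Read '1': q2→∅, q3→{q4}, q5→∅; now {q4}.
State q1 is not in {q4}.

No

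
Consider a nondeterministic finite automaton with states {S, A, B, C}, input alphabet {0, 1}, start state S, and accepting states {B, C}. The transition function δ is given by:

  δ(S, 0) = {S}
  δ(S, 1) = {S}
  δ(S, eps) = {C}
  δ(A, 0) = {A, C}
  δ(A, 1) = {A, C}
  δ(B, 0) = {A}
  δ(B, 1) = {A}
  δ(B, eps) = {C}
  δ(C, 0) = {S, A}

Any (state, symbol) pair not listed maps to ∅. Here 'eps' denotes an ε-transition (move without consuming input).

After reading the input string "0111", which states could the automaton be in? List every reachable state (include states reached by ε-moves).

{S, A, C}

Start: ε-closure({S}) = {S, C}.
Read '0': S→{S}, C→{S, A}; union {S, A}; ε-closure = {S, A, C}.
Read '1': S→{S}, A→{A, C}, C→∅; now {S, A, C}.
Read '1': S→{S}, A→{A, C}, C→∅; now {S, A, C}.
Read '1': S→{S}, A→{A, C}, C→∅; now {S, A, C}.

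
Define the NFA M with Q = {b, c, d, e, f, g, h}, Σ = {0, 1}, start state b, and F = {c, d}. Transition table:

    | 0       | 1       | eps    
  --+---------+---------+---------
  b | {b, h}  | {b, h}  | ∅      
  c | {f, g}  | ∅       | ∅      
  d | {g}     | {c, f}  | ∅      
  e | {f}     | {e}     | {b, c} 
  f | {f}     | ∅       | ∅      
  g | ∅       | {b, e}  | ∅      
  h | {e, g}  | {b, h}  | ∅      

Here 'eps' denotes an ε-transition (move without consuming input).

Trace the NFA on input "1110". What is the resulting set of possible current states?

Start in {b}.
Read '1': {b} → {b, h}.
Read '1': {b, h} → {b, h}.
Read '1': {b, h} → {b, h}.
Read '0': {b, h} → {b, c, e, g, h}.

{b, c, e, g, h}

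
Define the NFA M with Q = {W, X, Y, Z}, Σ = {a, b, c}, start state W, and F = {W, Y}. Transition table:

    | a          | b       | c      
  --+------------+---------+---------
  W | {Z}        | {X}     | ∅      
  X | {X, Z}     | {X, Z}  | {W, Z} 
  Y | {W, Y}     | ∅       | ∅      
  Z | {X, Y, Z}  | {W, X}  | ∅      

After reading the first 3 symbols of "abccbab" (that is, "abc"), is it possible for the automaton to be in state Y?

Start in {W}.
Read 'a': {W} → {Z}.
Read 'b': {Z} → {W, X}.
Read 'c': {W, X} → {W, Z}.
State Y is not in {W, Z}.

No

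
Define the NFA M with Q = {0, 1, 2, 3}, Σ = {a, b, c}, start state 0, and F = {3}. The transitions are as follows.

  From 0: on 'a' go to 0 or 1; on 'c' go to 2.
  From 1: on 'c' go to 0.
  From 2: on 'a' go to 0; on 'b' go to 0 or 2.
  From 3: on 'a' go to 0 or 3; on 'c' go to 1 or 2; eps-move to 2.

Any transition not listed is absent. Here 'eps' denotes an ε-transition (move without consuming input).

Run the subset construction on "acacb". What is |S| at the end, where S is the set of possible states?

Start in {0}.
Read 'a': {0} → {0, 1}.
Read 'c': {0, 1} → {0, 2}.
Read 'a': {0, 2} → {0, 1}.
Read 'c': {0, 1} → {0, 2}.
Read 'b': {0, 2} → {0, 2}.
That set has 2 states.

2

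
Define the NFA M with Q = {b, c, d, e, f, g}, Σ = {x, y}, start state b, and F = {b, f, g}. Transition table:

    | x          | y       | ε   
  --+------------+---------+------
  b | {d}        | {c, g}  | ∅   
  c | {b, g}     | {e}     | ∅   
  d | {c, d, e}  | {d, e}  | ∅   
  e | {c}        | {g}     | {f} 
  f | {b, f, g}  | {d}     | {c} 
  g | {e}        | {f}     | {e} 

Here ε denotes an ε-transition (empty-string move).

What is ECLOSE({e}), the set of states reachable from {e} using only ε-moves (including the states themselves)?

{c, e, f}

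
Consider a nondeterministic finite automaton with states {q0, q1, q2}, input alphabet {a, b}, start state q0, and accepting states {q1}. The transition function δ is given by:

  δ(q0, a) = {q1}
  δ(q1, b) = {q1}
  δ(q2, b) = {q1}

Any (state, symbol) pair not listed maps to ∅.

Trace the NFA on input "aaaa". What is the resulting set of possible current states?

Start in {q0}.
Read 'a': q0→{q1}; now {q1}.
Read 'a': q1→∅; now ∅.
The set is empty and remains empty for the remaining 2 symbols.

∅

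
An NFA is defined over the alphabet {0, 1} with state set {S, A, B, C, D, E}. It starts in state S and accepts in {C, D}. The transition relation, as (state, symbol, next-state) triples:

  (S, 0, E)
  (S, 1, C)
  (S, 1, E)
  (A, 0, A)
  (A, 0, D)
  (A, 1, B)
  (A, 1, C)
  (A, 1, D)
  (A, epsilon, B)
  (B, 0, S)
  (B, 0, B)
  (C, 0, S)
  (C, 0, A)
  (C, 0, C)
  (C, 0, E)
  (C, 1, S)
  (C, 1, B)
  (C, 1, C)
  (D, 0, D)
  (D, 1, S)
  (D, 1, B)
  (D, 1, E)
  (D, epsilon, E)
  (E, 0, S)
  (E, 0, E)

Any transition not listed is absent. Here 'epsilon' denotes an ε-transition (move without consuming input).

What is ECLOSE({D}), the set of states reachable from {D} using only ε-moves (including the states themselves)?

{D, E}

Begin with {D}.
ε-move D → E; add E.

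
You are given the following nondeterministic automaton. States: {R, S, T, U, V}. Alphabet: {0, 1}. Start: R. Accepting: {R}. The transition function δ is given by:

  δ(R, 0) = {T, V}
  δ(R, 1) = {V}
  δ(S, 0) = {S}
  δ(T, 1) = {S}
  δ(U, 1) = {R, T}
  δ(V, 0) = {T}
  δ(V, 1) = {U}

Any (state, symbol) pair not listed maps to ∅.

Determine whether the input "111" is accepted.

Start in {R}.
Read '1': R→{V}; now {V}.
Read '1': V→{U}; now {U}.
Read '1': U→{R, T}; now {R, T}.
The final set {R, T} contains the accepting state R.

Yes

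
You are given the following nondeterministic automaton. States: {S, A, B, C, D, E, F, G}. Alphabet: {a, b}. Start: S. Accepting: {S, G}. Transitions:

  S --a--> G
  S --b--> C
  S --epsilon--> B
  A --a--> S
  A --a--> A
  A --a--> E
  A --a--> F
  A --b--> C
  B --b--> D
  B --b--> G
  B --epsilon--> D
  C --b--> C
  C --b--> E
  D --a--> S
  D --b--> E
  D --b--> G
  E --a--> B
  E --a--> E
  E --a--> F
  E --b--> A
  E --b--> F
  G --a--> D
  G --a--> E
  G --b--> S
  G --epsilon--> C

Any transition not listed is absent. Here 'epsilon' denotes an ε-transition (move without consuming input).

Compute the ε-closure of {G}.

{C, G}

Begin with {G}.
ε-move G → C; add C.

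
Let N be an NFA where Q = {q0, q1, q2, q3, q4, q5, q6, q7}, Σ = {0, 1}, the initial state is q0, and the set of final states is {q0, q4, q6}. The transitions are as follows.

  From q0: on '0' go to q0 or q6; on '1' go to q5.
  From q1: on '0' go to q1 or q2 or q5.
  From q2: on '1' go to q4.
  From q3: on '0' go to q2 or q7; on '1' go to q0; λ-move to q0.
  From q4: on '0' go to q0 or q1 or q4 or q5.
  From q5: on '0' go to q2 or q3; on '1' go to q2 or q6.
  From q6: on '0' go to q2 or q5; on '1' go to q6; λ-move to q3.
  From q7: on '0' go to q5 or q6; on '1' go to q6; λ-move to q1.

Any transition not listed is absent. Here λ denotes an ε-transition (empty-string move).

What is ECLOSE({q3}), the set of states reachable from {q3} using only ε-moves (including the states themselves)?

Begin with {q3}.
ε-move q3 → q0; add q0.

{q0, q3}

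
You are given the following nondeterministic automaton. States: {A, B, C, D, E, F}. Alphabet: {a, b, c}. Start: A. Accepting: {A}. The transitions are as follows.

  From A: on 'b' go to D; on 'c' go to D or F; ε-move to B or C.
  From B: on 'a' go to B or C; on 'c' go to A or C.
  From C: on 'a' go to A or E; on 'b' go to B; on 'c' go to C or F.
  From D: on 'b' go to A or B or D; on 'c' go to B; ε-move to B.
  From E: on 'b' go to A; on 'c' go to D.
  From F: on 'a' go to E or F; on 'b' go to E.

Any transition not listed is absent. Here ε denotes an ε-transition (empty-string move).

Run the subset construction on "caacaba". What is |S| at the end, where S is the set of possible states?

Start: ε-closure({A}) = {A, B, C}.
Read 'c': A→{D, F}, B→{A, C}, C→{C, F}; union {A, C, D, F}; ε-closure = {A, B, C, D, F}.
Read 'a': A→∅, B→{B, C}, C→{A, E}, D→∅, F→{E, F}; now {A, B, C, E, F}.
Read 'a': A→∅, B→{B, C}, C→{A, E}, E→∅, F→{E, F}; now {A, B, C, E, F}.
Read 'c': A→{D, F}, B→{A, C}, C→{C, F}, E→{D}, F→∅; union {A, C, D, F}; ε-closure = {A, B, C, D, F}.
Read 'a': A→∅, B→{B, C}, C→{A, E}, D→∅, F→{E, F}; now {A, B, C, E, F}.
Read 'b': A→{D}, B→∅, C→{B}, E→{A}, F→{E}; union {A, B, D, E}; ε-closure = {A, B, C, D, E}.
Read 'a': A→∅, B→{B, C}, C→{A, E}, D→∅, E→∅; now {A, B, C, E}.
That set has 4 states.

4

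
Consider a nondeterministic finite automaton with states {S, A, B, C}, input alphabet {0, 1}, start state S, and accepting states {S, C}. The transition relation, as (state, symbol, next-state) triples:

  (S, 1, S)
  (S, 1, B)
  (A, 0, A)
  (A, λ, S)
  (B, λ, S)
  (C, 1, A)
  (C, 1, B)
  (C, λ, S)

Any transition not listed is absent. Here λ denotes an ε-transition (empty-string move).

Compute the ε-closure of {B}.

Begin with {B}.
ε-move B → S; add S.

{S, B}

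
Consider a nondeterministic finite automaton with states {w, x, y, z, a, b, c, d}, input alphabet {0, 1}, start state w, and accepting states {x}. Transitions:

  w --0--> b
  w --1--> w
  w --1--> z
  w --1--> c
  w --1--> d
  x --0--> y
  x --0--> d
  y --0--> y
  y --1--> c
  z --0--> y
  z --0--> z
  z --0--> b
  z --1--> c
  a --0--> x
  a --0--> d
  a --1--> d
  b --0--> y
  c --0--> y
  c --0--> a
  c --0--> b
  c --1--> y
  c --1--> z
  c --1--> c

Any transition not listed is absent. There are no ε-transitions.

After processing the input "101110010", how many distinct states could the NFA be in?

Start in {w}.
Read '1': w→{w, z, c, d}; now {w, z, c, d}.
Read '0': w→{b}, z→{y, z, b}, c→{y, a, b}, d→∅; now {y, z, a, b}.
Read '1': y→{c}, z→{c}, a→{d}, b→∅; now {c, d}.
Read '1': c→{y, z, c}, d→∅; now {y, z, c}.
Read '1': y→{c}, z→{c}, c→{y, z, c}; now {y, z, c}.
Read '0': y→{y}, z→{y, z, b}, c→{y, a, b}; now {y, z, a, b}.
Read '0': y→{y}, z→{y, z, b}, a→{x, d}, b→{y}; now {x, y, z, b, d}.
Read '1': x→∅, y→{c}, z→{c}, b→∅, d→∅; now {c}.
Read '0': c→{y, a, b}; now {y, a, b}.
That set has 3 states.

3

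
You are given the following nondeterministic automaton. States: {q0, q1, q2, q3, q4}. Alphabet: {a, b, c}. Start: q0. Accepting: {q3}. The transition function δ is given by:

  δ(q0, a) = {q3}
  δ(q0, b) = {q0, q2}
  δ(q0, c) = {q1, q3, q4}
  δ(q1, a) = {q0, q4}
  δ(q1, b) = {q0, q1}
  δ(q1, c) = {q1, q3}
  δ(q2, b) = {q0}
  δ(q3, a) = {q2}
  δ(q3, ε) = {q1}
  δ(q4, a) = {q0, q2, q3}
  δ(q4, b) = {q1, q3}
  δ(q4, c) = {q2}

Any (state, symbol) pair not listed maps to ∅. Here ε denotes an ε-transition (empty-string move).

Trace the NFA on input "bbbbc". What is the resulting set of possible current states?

Start in {q0}.
Read 'b': {q0} → {q0, q2}.
Read 'b': {q0, q2} → {q0, q2}.
Read 'b': {q0, q2} → {q0, q2}.
Read 'b': {q0, q2} → {q0, q2}.
Read 'c': {q0, q2} → {q1, q3, q4}.

{q1, q3, q4}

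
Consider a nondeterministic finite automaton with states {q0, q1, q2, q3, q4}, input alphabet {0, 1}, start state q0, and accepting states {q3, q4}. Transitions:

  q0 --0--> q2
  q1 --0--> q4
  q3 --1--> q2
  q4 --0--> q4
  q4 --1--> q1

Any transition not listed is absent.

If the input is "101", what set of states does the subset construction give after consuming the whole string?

Start in {q0}.
Read '1': {q0} → ∅.
The set is empty and remains empty for the remaining 2 symbols.

∅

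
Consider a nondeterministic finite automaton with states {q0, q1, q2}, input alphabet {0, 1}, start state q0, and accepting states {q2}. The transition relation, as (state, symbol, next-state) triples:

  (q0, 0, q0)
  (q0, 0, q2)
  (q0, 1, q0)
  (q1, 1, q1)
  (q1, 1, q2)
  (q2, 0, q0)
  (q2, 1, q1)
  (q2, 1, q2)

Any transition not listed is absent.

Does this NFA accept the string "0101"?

Yes

Start in {q0}.
Read '0': q0→{q0, q2}; now {q0, q2}.
Read '1': q0→{q0}, q2→{q1, q2}; now {q0, q1, q2}.
Read '0': q0→{q0, q2}, q1→∅, q2→{q0}; now {q0, q2}.
Read '1': q0→{q0}, q2→{q1, q2}; now {q0, q1, q2}.
The final set {q0, q1, q2} contains the accepting state q2.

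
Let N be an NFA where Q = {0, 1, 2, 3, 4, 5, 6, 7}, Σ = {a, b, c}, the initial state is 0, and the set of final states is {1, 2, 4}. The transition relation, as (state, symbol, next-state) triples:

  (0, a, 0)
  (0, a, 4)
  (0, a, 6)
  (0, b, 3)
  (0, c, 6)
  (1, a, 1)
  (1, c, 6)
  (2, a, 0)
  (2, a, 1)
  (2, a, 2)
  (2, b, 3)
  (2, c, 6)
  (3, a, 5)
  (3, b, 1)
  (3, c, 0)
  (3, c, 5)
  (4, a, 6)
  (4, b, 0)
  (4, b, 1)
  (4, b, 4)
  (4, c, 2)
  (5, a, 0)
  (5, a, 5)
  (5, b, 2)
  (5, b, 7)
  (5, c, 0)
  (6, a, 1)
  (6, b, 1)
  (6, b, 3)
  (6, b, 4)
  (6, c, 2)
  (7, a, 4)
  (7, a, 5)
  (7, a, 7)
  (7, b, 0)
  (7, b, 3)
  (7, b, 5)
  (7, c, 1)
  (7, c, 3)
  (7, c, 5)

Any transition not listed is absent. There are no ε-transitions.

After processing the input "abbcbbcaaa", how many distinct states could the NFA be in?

Start in {0}.
Read 'a': 0→{0, 4, 6}; now {0, 4, 6}.
Read 'b': 0→{3}, 4→{0, 1, 4}, 6→{1, 3, 4}; now {0, 1, 3, 4}.
Read 'b': 0→{3}, 1→∅, 3→{1}, 4→{0, 1, 4}; now {0, 1, 3, 4}.
Read 'c': 0→{6}, 1→{6}, 3→{0, 5}, 4→{2}; now {0, 2, 5, 6}.
Read 'b': 0→{3}, 2→{3}, 5→{2, 7}, 6→{1, 3, 4}; now {1, 2, 3, 4, 7}.
Read 'b': 1→∅, 2→{3}, 3→{1}, 4→{0, 1, 4}, 7→{0, 3, 5}; now {0, 1, 3, 4, 5}.
Read 'c': 0→{6}, 1→{6}, 3→{0, 5}, 4→{2}, 5→{0}; now {0, 2, 5, 6}.
Read 'a': 0→{0, 4, 6}, 2→{0, 1, 2}, 5→{0, 5}, 6→{1}; now {0, 1, 2, 4, 5, 6}.
Read 'a': 0→{0, 4, 6}, 1→{1}, 2→{0, 1, 2}, 4→{6}, 5→{0, 5}, 6→{1}; now {0, 1, 2, 4, 5, 6}.
Read 'a': 0→{0, 4, 6}, 1→{1}, 2→{0, 1, 2}, 4→{6}, 5→{0, 5}, 6→{1}; now {0, 1, 2, 4, 5, 6}.
That set has 6 states.

6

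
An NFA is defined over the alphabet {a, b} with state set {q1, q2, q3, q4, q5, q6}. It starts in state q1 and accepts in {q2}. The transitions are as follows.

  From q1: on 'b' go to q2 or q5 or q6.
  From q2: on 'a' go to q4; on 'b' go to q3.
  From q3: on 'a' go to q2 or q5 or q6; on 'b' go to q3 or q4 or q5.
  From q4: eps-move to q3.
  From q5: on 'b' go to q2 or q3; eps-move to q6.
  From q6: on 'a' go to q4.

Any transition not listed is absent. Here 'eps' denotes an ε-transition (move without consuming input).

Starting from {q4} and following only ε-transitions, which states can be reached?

{q3, q4}

Begin with {q4}.
ε-move q4 → q3; add q3.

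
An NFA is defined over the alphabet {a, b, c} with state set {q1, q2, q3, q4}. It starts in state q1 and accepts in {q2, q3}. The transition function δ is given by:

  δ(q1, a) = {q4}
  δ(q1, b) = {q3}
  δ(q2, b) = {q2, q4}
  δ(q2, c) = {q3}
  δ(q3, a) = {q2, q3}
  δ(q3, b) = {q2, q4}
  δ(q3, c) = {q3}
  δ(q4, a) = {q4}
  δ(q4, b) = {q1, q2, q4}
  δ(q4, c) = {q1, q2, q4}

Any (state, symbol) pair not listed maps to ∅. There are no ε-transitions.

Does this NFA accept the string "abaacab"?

Start in {q1}.
Read 'a': q1→{q4}; now {q4}.
Read 'b': q4→{q1, q2, q4}; now {q1, q2, q4}.
Read 'a': q1→{q4}, q2→∅, q4→{q4}; now {q4}.
Read 'a': q4→{q4}; now {q4}.
Read 'c': q4→{q1, q2, q4}; now {q1, q2, q4}.
Read 'a': q1→{q4}, q2→∅, q4→{q4}; now {q4}.
Read 'b': q4→{q1, q2, q4}; now {q1, q2, q4}.
The final set {q1, q2, q4} contains the accepting state q2.

Yes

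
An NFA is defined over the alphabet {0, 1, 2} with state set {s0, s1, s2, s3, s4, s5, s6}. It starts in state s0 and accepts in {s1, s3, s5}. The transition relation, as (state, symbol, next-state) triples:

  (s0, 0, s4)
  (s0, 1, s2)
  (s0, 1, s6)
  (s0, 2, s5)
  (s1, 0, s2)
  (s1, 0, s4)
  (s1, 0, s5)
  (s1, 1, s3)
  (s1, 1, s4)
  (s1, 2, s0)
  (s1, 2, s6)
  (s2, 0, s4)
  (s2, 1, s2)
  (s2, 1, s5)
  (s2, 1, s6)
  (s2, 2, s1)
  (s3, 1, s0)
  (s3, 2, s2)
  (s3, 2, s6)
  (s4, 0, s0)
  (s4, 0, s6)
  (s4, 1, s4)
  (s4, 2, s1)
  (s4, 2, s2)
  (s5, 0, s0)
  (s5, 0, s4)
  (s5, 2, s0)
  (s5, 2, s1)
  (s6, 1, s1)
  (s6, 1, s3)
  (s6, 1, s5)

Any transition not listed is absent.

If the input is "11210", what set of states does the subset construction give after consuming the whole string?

Start in {s0}.
Read '1': s0→{s2, s6}; now {s2, s6}.
Read '1': s2→{s2, s5, s6}, s6→{s1, s3, s5}; now {s1, s2, s3, s5, s6}.
Read '2': s1→{s0, s6}, s2→{s1}, s3→{s2, s6}, s5→{s0, s1}, s6→∅; now {s0, s1, s2, s6}.
Read '1': s0→{s2, s6}, s1→{s3, s4}, s2→{s2, s5, s6}, s6→{s1, s3, s5}; now {s1, s2, s3, s4, s5, s6}.
Read '0': s1→{s2, s4, s5}, s2→{s4}, s3→∅, s4→{s0, s6}, s5→{s0, s4}, s6→∅; now {s0, s2, s4, s5, s6}.

{s0, s2, s4, s5, s6}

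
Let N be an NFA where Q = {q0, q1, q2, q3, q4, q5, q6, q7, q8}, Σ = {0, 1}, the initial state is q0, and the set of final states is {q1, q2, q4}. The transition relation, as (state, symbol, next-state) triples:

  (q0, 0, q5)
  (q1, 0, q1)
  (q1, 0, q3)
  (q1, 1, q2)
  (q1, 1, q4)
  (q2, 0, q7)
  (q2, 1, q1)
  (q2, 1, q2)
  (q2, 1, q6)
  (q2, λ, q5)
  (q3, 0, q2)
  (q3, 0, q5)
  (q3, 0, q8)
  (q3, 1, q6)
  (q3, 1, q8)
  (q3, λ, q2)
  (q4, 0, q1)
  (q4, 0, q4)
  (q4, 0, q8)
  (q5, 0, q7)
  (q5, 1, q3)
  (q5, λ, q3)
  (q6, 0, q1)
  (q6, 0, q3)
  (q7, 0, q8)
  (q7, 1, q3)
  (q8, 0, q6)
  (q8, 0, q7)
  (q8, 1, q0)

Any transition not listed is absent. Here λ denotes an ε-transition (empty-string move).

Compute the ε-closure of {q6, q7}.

{q6, q7}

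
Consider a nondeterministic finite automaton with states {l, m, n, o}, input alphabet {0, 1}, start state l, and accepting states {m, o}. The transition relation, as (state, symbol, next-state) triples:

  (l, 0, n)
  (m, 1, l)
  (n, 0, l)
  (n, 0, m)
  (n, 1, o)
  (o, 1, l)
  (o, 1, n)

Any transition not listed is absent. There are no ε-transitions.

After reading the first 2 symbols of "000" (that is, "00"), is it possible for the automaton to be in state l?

Start in {l}.
Read '0': l→{n}; now {n}.
Read '0': n→{l, m}; now {l, m}.
State l is in {l, m}.

Yes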